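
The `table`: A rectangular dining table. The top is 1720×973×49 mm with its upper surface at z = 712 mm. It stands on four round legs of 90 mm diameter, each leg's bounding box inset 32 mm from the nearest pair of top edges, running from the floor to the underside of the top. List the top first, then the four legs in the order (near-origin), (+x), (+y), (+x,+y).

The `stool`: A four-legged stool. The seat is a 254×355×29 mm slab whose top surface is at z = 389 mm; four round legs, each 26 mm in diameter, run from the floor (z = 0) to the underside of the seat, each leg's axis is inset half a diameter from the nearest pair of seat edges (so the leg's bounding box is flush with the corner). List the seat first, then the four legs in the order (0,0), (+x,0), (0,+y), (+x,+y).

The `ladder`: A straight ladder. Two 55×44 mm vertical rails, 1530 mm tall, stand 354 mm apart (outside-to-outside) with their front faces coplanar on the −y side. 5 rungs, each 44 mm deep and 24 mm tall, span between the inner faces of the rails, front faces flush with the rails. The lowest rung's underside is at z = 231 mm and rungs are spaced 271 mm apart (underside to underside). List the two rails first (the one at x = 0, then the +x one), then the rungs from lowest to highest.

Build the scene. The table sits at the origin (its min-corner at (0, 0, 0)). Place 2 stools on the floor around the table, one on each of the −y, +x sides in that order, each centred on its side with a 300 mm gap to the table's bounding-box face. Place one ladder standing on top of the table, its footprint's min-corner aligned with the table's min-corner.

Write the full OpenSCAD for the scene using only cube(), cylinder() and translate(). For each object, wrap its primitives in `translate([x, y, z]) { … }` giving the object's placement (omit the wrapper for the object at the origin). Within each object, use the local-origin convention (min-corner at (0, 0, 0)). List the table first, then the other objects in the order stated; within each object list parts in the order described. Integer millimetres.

translate([0, 0, 663]) cube([1720, 973, 49]);
translate([77, 77, 0]) cylinder(h = 663, r = 45);
translate([1643, 77, 0]) cylinder(h = 663, r = 45);
translate([77, 896, 0]) cylinder(h = 663, r = 45);
translate([1643, 896, 0]) cylinder(h = 663, r = 45);
translate([733, -655, 0]) {
  translate([0, 0, 360]) cube([254, 355, 29]);
  translate([13, 13, 0]) cylinder(h = 360, r = 13);
  translate([241, 13, 0]) cylinder(h = 360, r = 13);
  translate([13, 342, 0]) cylinder(h = 360, r = 13);
  translate([241, 342, 0]) cylinder(h = 360, r = 13);
}
translate([2020, 309, 0]) {
  translate([0, 0, 360]) cube([254, 355, 29]);
  translate([13, 13, 0]) cylinder(h = 360, r = 13);
  translate([241, 13, 0]) cylinder(h = 360, r = 13);
  translate([13, 342, 0]) cylinder(h = 360, r = 13);
  translate([241, 342, 0]) cylinder(h = 360, r = 13);
}
translate([0, 0, 712]) {
  cube([55, 44, 1530]);
  translate([299, 0, 0]) cube([55, 44, 1530]);
  translate([55, 0, 231]) cube([244, 44, 24]);
  translate([55, 0, 502]) cube([244, 44, 24]);
  translate([55, 0, 773]) cube([244, 44, 24]);
  translate([55, 0, 1044]) cube([244, 44, 24]);
  translate([55, 0, 1315]) cube([244, 44, 24]);
}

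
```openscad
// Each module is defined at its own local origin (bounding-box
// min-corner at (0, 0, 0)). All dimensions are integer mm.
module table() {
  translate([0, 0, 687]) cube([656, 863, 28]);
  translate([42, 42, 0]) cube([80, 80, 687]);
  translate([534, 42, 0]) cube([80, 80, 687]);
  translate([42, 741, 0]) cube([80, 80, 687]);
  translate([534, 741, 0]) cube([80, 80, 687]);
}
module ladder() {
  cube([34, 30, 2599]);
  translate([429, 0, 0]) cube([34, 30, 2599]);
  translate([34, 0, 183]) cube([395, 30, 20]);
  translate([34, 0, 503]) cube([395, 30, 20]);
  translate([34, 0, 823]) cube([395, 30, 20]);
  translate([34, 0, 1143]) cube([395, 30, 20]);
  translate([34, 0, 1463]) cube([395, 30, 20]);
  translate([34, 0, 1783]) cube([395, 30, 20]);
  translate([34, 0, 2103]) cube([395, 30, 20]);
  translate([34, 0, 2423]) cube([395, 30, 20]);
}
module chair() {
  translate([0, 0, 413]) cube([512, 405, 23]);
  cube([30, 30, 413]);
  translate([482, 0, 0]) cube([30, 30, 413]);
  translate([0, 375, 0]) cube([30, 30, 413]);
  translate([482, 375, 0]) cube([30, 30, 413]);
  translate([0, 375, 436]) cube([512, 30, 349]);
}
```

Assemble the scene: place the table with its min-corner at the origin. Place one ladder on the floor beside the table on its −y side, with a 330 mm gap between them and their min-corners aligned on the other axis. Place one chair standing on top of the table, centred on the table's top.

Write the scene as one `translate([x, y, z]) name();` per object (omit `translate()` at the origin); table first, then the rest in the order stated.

table();
translate([0, -360, 0]) ladder();
translate([72, 229, 715]) chair();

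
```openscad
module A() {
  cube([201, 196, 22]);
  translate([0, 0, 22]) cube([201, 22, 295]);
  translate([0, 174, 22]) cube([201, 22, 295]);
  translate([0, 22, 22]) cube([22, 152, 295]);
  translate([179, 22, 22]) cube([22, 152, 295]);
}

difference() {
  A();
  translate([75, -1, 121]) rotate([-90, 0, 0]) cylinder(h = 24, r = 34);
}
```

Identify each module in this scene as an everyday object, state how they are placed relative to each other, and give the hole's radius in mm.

The subtracted cylinder has r = 34 mm.

A is an open box. The open box has a circular hole through its front wall. The hole's radius is 34 mm.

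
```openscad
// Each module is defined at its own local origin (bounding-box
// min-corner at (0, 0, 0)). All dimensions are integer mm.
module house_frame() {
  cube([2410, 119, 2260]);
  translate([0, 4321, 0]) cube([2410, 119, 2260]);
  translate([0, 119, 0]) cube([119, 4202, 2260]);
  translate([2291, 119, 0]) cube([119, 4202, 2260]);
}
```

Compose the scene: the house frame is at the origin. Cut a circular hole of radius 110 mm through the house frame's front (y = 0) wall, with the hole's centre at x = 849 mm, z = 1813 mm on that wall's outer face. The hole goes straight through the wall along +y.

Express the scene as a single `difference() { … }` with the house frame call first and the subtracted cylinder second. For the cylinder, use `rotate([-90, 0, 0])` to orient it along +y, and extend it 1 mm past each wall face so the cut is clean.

difference() {
  house_frame();
  translate([849, -1, 1813]) rotate([-90, 0, 0]) cylinder(h = 121, r = 110);
}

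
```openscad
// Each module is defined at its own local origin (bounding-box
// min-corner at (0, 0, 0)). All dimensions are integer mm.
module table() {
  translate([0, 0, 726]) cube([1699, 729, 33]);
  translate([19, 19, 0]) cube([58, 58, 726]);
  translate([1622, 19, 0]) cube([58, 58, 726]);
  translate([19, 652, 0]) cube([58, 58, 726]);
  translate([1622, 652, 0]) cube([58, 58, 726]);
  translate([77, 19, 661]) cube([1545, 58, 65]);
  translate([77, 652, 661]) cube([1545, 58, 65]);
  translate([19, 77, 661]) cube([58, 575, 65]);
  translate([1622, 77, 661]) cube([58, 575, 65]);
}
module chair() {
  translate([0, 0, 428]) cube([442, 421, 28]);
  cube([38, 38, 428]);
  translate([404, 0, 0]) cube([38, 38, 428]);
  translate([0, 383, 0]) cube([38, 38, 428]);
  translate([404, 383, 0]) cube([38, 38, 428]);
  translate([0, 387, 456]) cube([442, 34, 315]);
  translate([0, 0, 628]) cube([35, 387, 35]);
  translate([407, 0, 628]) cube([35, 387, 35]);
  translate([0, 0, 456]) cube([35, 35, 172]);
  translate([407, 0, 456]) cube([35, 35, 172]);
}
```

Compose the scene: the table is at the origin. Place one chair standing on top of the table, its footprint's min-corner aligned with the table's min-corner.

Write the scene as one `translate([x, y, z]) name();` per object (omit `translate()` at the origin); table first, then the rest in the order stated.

table();
translate([0, 0, 759]) chair();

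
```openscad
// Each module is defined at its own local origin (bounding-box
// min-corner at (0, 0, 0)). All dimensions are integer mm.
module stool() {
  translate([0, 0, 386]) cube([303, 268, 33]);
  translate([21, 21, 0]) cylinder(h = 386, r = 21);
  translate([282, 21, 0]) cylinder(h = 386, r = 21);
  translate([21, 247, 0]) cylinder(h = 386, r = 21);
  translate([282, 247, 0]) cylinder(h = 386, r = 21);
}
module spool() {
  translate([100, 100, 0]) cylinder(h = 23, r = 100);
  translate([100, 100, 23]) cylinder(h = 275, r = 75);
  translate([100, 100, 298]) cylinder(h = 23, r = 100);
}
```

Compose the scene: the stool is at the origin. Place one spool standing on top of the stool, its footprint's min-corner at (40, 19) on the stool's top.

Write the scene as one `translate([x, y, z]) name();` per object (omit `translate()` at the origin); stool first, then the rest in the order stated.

stool();
translate([40, 19, 419]) spool();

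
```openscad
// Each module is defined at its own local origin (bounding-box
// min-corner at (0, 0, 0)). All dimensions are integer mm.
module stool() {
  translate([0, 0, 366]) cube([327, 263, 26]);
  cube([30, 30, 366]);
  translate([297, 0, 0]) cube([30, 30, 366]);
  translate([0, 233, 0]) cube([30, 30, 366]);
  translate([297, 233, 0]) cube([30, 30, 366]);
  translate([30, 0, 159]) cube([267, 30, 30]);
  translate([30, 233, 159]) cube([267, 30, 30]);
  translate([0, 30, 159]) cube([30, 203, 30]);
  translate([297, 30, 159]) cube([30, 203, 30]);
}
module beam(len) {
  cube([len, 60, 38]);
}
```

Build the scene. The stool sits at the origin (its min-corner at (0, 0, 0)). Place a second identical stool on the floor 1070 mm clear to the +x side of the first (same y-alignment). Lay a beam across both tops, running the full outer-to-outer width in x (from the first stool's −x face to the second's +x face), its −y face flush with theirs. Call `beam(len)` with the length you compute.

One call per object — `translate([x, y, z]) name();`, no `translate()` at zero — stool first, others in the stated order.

stool();
translate([1397, 0, 0]) stool();
translate([0, 0, 392]) beam(1724);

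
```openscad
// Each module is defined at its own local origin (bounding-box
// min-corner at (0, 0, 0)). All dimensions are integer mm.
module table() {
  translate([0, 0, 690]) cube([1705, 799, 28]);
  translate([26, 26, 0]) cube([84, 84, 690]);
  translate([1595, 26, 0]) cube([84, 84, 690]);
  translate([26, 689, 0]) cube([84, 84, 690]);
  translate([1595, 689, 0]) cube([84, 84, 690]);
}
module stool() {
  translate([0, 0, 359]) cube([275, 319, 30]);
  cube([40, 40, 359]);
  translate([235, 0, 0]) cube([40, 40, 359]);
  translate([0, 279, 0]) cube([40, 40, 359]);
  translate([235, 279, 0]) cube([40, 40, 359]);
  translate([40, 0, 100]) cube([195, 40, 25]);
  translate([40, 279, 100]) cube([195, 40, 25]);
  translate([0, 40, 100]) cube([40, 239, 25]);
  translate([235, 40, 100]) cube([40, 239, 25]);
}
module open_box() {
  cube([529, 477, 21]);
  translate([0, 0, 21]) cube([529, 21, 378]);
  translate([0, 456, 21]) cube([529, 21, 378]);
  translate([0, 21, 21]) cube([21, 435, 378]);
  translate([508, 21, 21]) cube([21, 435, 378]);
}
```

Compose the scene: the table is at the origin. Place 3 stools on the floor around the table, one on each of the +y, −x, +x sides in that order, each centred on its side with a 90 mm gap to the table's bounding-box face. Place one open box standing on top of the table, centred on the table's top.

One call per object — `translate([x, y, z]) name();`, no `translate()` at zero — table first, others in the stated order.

table();
translate([715, 889, 0]) stool();
translate([-365, 240, 0]) stool();
translate([1795, 240, 0]) stool();
translate([588, 161, 718]) open_box();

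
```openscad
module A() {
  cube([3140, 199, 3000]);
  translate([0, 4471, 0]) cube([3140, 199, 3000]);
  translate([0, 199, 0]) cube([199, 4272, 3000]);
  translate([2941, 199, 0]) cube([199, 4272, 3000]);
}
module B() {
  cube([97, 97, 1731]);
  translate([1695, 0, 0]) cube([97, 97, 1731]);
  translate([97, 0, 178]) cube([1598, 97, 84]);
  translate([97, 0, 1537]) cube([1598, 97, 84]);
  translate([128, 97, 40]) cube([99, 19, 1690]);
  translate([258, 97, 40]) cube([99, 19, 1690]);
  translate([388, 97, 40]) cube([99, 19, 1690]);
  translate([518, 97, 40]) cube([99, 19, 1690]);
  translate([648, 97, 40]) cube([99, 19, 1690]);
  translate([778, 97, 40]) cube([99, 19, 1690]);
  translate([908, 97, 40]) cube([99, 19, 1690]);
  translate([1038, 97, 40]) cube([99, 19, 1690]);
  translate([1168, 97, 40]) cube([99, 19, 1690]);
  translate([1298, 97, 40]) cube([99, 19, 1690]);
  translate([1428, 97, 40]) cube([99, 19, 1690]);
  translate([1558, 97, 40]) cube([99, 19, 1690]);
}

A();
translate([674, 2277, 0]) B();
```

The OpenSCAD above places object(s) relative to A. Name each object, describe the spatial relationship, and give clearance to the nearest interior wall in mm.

Clearances: x = 475, y = 2078; minimum 475 mm.

A is a house frame. B is a fence section. The fence section sits inside the house frame, centred. The clearance to the nearest interior wall is 475 mm.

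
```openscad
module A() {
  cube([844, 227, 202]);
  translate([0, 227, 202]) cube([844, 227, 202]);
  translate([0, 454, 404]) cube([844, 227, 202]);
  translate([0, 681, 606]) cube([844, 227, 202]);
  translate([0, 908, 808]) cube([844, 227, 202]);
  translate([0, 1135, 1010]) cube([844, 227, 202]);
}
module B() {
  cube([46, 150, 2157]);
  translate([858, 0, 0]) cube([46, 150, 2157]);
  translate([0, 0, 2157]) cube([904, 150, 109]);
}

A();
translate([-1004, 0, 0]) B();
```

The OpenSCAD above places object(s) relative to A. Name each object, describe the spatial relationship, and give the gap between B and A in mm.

The door frame's nearest face is 100 mm from the staircase's −x face.

A is a staircase. B is a door frame. The door frame is on the floor beside the staircase on its −x side. The gap between the door frame and the staircase is 100 mm.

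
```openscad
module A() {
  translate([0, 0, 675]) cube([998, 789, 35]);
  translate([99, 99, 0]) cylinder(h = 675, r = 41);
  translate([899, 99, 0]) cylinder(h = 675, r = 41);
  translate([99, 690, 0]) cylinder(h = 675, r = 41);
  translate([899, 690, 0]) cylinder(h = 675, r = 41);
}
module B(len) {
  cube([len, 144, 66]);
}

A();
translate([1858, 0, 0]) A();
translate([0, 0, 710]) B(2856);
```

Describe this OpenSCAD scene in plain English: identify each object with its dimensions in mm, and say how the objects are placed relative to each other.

A is a rectangular dining table. The top is 998×789×35 mm with its upper surface at z = 710 mm. It stands on four round legs of 82 mm diameter, each leg's bounding box inset 58 mm from the nearest pair of top edges, running from the floor to the underside of the top.

B is a rectangular beam 2856 mm long (x), 144 mm deep (y), 66 mm thick (z).

The beam spans the tops of two tables placed 860 mm apart, resting at z = 710 mm.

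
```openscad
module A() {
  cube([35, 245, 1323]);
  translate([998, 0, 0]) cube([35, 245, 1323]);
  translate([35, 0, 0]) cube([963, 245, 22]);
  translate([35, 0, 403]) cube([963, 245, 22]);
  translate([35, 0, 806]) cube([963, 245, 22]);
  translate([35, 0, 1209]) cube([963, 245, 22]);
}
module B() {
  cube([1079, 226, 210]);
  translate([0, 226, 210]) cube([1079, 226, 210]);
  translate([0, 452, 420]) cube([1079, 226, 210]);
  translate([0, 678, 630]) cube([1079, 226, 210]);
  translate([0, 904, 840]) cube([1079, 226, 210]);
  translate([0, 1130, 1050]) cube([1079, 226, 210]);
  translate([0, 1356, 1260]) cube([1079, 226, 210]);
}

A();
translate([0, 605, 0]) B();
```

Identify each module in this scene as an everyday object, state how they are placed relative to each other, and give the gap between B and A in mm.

The staircase's nearest face is 360 mm from the bookshelf's +y face.

A is a bookshelf. B is a staircase. The staircase is on the floor beside the bookshelf on its +y side. The gap between the staircase and the bookshelf is 360 mm.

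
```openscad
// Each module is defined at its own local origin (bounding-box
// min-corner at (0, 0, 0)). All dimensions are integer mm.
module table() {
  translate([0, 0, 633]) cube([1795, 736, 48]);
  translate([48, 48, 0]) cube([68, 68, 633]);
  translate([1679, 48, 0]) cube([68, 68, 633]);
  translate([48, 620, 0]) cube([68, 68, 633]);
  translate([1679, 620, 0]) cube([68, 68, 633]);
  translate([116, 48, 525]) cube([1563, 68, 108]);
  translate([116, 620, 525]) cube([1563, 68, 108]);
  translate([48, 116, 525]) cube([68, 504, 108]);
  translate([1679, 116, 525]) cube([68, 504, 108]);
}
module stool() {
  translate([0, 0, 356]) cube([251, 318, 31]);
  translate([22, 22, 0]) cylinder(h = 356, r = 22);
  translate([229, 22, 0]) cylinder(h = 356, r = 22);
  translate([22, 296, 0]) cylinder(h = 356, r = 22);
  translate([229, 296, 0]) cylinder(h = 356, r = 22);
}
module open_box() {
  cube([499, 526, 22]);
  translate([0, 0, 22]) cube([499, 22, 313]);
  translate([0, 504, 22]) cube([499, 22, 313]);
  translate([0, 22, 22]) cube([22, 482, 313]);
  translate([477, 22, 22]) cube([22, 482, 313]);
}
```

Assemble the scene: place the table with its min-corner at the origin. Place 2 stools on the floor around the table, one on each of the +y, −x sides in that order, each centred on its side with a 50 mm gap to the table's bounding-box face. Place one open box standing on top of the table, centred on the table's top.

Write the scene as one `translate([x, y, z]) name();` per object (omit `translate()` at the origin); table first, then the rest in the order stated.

table();
translate([772, 786, 0]) stool();
translate([-301, 209, 0]) stool();
translate([648, 105, 681]) open_box();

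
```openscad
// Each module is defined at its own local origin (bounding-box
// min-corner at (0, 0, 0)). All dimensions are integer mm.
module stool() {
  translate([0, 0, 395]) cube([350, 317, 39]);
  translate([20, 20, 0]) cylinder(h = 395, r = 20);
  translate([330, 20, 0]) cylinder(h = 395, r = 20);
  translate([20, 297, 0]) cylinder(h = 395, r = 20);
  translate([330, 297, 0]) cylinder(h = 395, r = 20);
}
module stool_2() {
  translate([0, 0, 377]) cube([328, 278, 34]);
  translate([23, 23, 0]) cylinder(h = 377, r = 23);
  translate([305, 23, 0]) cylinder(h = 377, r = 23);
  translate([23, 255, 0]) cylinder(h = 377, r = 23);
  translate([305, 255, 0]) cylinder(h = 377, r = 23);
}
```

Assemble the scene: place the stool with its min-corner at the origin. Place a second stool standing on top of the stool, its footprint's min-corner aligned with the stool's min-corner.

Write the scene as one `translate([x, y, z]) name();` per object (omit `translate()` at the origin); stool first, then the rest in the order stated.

stool();
translate([0, 0, 434]) stool_2();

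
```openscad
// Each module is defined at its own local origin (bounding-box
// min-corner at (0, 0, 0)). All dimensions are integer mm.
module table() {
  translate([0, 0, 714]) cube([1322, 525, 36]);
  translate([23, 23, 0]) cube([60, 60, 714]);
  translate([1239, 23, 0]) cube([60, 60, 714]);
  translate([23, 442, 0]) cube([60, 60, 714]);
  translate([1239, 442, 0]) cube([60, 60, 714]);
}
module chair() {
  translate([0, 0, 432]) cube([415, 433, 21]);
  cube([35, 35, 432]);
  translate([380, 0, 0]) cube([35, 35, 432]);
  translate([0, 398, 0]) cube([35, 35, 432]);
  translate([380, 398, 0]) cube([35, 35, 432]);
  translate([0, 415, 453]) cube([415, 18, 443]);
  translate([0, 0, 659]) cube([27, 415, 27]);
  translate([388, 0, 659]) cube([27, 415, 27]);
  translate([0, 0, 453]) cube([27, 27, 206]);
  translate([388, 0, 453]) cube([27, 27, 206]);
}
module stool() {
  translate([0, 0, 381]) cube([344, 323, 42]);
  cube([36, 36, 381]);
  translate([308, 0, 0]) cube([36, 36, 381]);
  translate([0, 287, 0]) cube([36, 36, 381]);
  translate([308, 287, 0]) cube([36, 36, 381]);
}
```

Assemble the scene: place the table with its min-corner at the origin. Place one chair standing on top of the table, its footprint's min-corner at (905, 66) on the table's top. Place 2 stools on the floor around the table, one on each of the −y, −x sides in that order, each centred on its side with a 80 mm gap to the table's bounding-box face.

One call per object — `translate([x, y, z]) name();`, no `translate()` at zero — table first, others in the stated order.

table();
translate([905, 66, 750]) chair();
translate([489, -403, 0]) stool();
translate([-424, 101, 0]) stool();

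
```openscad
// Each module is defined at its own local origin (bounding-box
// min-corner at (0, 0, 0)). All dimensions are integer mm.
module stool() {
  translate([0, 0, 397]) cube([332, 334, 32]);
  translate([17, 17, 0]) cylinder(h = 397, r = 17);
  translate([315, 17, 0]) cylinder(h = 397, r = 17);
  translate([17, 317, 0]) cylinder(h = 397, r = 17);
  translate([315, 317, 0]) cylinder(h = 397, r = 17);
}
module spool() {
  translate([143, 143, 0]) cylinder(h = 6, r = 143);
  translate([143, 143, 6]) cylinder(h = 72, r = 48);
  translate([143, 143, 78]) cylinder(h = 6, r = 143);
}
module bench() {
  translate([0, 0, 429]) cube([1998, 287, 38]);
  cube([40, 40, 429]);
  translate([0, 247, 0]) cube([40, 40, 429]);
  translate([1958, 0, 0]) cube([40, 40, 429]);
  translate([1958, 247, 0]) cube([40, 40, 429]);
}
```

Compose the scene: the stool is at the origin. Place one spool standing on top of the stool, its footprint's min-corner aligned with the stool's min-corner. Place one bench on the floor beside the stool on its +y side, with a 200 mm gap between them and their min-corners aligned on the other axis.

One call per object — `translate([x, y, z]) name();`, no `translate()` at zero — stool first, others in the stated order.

stool();
translate([0, 0, 429]) spool();
translate([0, 534, 0]) bench();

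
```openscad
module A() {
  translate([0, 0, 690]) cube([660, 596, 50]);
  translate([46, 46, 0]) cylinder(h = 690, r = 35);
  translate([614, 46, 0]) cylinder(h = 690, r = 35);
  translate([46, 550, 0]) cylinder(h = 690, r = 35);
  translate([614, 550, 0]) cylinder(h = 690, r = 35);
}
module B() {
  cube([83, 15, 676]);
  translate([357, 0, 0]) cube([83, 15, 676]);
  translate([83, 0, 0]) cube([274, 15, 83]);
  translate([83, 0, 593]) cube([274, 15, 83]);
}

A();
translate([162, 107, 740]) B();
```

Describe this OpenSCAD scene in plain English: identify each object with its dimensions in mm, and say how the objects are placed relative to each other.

A is a rectangular dining table. The top is 660×596×50 mm with its upper surface at z = 740 mm. It stands on four round legs of 70 mm diameter, each leg's bounding box inset 11 mm from the nearest pair of top edges, running from the floor to the underside of the top.

B is a rectangular picture frame lying in the x–z plane (depth along y). The opening is 274 mm wide (x) by 510 mm tall (z), surrounded by a border 83 mm wide on all four sides. The frame is 15 mm deep and is made of two full-height vertical stiles with two horizontal rails fitted between them.

The picture frame is on top of the table.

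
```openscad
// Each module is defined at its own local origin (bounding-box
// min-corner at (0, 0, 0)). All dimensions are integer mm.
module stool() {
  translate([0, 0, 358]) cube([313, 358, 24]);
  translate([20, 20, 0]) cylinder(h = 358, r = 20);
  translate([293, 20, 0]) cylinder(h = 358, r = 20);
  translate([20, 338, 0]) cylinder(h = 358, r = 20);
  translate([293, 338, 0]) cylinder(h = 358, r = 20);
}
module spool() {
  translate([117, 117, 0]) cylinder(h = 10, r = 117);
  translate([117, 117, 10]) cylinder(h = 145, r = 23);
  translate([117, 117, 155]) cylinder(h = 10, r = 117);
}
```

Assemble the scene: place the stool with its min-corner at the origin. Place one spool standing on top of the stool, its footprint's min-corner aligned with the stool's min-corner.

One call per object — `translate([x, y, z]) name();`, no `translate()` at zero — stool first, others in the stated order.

stool();
translate([0, 0, 382]) spool();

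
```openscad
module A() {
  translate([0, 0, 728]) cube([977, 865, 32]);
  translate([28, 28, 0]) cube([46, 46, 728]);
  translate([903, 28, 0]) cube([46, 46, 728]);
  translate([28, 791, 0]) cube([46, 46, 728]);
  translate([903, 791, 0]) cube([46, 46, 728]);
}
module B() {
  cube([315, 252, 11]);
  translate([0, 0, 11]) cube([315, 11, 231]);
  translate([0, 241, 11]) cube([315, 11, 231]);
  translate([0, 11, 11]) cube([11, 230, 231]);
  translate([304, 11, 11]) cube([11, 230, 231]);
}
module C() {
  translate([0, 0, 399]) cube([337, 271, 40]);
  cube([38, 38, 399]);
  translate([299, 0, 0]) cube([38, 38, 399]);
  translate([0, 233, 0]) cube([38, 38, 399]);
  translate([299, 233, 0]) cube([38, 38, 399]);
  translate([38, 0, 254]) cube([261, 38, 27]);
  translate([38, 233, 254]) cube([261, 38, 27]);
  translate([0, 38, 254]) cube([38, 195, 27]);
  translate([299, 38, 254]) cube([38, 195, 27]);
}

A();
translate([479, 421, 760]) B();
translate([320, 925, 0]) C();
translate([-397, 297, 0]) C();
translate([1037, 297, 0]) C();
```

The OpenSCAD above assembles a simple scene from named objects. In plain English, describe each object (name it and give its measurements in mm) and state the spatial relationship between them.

A is a table with a 977×865 mm rectangular top, 32 mm thick, top surface at z = 760 mm, supported by four 46×46 mm square legs, each inset 28 mm from the nearest pair of top edges, running from the floor.

B is an open-topped rectangular box: outside dimensions 315×252×242 mm, with a uniform wall and base thickness of 11 mm. The base is a full 315×252 slab on the floor; four walls sit on top of the base. The front and back walls (the −y and +y sides) span the full width; the two side walls fit between them.

C is a simple wooden stool: a rectangular seat 337 mm (x) by 271 mm (y), 40 mm thick, top face at z = 439 mm, on four square legs, each 38×38 mm in cross-section. The legs rest on z = 0, each flush with a corner of the seat. Four stretchers, 38 mm wide and 27 mm tall, connect adjacent legs with their undersides at z = 254 mm, each running between the inner faces of the legs it joins and aligned with the legs' outer faces on the other axis.

The open box is on top of the table. Three stools sit around the table at the +y, −x, +x sides.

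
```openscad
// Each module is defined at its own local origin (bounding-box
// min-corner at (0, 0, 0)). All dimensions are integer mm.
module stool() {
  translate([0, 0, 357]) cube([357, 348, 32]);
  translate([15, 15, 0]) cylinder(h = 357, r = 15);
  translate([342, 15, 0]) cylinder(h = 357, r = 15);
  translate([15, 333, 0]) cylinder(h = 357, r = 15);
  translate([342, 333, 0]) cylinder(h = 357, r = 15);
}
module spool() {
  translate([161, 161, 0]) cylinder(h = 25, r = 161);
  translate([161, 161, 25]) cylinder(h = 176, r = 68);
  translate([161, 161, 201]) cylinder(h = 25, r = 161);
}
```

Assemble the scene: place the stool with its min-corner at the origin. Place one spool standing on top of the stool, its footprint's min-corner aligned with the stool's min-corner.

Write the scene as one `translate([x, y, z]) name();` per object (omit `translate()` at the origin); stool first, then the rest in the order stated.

stool();
translate([0, 0, 389]) spool();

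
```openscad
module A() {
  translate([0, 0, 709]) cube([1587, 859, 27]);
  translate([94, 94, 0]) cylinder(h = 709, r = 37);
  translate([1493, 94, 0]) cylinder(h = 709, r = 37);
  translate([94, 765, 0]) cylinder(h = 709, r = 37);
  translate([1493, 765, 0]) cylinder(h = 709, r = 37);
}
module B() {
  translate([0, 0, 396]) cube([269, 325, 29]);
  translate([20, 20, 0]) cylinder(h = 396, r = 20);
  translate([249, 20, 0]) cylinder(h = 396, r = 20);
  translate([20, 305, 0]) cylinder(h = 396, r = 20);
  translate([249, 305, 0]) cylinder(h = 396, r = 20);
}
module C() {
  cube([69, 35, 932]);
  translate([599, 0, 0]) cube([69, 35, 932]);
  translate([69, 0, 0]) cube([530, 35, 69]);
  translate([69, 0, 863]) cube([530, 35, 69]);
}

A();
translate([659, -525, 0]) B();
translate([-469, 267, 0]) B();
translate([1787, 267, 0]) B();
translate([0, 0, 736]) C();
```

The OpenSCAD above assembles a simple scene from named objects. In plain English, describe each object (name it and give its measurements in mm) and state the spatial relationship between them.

A is a rectangular dining table. The top is 1587×859×27 mm with its upper surface at z = 736 mm. It stands on four round legs of 74 mm diameter, each leg's bounding box inset 57 mm from the nearest pair of top edges, running from the floor to the underside of the top.

B is a simple wooden stool: a rectangular seat 269 mm (x) by 325 mm (y), 29 mm thick, top face at z = 425 mm, on four round legs, each 40 mm in diameter. The legs rest on z = 0, each leg's axis is inset half a diameter from the nearest pair of seat edges (so the leg's bounding box is flush with the corner).

C is a rectangular picture frame lying in the x–z plane (depth along y). The opening is 530 mm wide (x) by 794 mm tall (z), surrounded by a border 69 mm wide on all four sides. The frame is 35 mm deep and is made of two full-height vertical stiles with two horizontal rails fitted between them.

Three stools sit around the table at the −y, −x, +x sides. The picture frame is on top of the table.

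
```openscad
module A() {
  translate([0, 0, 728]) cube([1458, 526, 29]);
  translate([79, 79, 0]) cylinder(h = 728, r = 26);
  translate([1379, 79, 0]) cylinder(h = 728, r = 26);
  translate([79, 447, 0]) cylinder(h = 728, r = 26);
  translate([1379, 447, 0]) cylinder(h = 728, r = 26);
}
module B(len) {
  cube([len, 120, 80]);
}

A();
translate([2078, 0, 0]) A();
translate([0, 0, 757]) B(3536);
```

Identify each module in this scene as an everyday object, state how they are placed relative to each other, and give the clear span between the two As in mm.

A is a table. B is a beam. A beam spans the tops of two tables. The clear span between the two tables is 620 mm.

Second table starts at x = 2078; first ends at x = 1458; clear span = 2078 − 1458 = 620 mm.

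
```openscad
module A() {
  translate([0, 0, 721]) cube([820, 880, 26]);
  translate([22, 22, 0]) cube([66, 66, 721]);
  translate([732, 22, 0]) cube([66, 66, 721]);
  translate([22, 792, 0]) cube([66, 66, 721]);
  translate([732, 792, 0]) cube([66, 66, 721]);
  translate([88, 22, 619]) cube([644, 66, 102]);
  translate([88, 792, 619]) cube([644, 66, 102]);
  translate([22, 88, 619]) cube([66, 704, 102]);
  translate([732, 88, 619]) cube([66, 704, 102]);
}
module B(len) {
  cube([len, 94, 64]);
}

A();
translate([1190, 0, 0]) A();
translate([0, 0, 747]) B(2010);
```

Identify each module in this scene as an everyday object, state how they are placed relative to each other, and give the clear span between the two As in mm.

A is a table. B is a beam. A beam spans the tops of two tables. The clear span between the two tables is 370 mm.

Second table starts at x = 1190; first ends at x = 820; clear span = 1190 − 820 = 370 mm.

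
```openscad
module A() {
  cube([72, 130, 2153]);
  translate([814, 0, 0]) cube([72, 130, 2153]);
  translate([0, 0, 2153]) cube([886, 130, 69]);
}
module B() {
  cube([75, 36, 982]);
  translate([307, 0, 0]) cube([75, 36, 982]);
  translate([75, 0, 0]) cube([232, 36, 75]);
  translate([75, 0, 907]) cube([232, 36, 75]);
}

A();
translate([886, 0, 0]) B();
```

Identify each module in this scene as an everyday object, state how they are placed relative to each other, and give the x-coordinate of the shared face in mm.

A is a door frame. B is a picture frame. The picture frame is against the door frame's +x side, with their −y faces flush. The x-coordinate of the shared face is 886 mm.

The door frame's +x face and the picture frame's −x face are both at x = 886 mm.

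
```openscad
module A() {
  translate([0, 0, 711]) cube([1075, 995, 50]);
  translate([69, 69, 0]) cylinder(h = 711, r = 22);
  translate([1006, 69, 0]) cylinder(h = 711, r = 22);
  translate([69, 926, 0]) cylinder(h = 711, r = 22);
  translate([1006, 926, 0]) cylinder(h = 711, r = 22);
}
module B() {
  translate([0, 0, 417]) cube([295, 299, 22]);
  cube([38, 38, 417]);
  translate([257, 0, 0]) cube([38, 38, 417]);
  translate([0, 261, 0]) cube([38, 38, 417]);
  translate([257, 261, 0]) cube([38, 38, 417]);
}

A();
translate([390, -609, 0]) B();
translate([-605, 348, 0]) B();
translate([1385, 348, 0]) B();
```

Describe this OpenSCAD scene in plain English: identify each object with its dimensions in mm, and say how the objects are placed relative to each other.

A is a rectangular dining table. The top is 1075×995×50 mm with its upper surface at z = 761 mm. It stands on four round legs of 44 mm diameter, each leg's bounding box inset 47 mm from the nearest pair of top edges, running from the floor to the underside of the top.

B is a four-legged stool. The seat is 295×299 mm, 22 mm thick, top at z = 439 mm. It stands on four square legs, each 38×38 mm in cross-section, from z = 0 to the seat underside, each flush with a corner of the seat.

Three stools sit around the table at the −y, −x, +x sides.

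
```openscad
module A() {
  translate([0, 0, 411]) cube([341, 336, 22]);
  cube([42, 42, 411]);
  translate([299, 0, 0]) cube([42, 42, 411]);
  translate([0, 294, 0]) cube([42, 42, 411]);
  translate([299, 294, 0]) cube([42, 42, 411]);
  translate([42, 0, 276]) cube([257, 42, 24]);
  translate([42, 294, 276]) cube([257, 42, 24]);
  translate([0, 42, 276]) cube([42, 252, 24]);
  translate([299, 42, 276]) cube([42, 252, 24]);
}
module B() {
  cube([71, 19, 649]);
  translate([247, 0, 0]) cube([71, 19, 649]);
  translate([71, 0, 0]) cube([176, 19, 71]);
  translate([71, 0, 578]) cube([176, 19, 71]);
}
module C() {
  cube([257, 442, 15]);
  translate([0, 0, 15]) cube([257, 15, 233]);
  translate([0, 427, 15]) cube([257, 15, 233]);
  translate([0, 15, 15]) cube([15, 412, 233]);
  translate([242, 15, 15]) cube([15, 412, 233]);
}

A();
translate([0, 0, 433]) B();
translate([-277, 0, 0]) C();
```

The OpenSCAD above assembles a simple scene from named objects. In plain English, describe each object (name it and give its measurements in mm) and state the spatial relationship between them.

A is a four-legged stool. The seat is 341×336 mm, 22 mm thick, top at z = 433 mm. It stands on four square legs, each 42×42 mm in cross-section, from z = 0 to the seat underside, each flush with a corner of the seat. Four stretchers, 42 mm wide and 24 mm tall, connect adjacent legs with their undersides at z = 276 mm, each running between the inner faces of the legs it joins and aligned with the legs' outer faces on the other axis.

B is a rectangular picture frame lying in the x–z plane (depth along y). The opening is 176 mm wide (x) by 507 mm tall (z), surrounded by a border 71 mm wide on all four sides. The frame is 19 mm deep and is made of two full-height vertical stiles with two horizontal rails fitted between them.

C is an open storage box with external size 257×442×248 mm and wall thickness 15 mm (the base is also 15 mm thick). The base covers the whole footprint; the four walls stand on the base, with the y-facing walls full-width and the x-facing walls fitting between their inner faces.

The picture frame is on top of the stool. The open box is on the floor beside the stool on its −x side.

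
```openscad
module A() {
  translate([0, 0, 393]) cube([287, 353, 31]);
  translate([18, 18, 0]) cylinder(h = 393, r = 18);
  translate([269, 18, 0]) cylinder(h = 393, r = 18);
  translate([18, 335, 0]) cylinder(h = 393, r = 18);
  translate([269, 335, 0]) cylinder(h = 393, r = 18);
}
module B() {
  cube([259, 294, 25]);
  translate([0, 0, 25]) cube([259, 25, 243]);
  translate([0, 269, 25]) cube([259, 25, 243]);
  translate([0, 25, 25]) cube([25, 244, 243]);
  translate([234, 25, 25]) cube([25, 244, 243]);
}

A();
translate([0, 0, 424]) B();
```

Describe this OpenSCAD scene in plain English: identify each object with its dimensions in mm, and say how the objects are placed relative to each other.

A is a simple wooden stool: a rectangular seat 287 mm (x) by 353 mm (y), 31 mm thick, top face at z = 424 mm, on four round legs, each 36 mm in diameter. The legs rest on z = 0, each leg's axis is inset half a diameter from the nearest pair of seat edges (so the leg's bounding box is flush with the corner).

B is an open-topped rectangular box: outside dimensions 259×294×268 mm, with a uniform wall and base thickness of 25 mm. The base is a full 259×294 slab on the floor; four walls sit on top of the base. The front and back walls (the −y and +y sides) span the full width; the two side walls fit between them.

The open box is on top of the stool.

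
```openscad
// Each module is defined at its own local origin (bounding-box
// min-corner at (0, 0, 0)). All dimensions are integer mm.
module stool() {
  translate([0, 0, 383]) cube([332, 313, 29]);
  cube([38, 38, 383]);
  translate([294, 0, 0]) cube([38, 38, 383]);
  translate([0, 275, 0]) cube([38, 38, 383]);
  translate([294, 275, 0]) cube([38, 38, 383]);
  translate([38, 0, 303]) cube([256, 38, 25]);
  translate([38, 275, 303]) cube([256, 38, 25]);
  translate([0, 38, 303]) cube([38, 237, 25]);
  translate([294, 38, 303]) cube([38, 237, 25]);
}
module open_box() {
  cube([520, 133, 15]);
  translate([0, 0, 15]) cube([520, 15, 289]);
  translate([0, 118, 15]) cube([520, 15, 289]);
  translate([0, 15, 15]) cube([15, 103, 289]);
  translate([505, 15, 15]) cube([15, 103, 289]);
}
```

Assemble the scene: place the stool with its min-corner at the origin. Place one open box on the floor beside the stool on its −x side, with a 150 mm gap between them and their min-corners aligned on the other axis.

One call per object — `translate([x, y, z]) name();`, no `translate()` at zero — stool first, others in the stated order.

stool();
translate([-670, 0, 0]) open_box();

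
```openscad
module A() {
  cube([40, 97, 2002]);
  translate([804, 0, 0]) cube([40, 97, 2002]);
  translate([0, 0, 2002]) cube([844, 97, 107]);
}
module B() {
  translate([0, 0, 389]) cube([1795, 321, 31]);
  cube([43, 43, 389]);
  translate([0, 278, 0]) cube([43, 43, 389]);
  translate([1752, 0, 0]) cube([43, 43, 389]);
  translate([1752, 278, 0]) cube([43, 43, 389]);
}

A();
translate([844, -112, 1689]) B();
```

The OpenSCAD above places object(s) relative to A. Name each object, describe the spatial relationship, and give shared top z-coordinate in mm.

Both tops at z = 2109 mm.

A is a door frame. B is a bench. The bench is beside the door frame with their tops flush at z = 2109. The shared top z-coordinate is 2109 mm.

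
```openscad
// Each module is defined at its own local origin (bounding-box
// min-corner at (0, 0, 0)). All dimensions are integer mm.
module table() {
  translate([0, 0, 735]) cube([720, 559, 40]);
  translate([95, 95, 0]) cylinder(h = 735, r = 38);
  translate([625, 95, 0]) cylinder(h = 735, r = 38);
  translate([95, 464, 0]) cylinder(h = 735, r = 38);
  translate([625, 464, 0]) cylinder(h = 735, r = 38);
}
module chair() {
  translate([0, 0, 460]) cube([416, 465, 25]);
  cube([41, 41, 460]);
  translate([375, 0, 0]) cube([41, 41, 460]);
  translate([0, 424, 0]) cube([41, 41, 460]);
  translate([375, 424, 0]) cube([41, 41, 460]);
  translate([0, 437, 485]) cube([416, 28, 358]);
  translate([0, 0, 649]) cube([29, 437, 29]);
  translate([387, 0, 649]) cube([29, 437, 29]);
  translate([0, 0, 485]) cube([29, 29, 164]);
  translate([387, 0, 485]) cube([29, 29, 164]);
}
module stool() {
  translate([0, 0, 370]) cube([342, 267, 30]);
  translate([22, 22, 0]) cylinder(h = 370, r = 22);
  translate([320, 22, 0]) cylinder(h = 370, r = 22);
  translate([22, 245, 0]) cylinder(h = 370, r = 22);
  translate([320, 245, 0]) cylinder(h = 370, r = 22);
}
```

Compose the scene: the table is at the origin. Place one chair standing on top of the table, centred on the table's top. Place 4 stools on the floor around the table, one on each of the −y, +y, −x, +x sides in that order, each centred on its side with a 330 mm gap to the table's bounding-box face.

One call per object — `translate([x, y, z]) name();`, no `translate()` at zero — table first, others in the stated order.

table();
translate([152, 47, 775]) chair();
translate([189, -597, 0]) stool();
translate([189, 889, 0]) stool();
translate([-672, 146, 0]) stool();
translate([1050, 146, 0]) stool();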